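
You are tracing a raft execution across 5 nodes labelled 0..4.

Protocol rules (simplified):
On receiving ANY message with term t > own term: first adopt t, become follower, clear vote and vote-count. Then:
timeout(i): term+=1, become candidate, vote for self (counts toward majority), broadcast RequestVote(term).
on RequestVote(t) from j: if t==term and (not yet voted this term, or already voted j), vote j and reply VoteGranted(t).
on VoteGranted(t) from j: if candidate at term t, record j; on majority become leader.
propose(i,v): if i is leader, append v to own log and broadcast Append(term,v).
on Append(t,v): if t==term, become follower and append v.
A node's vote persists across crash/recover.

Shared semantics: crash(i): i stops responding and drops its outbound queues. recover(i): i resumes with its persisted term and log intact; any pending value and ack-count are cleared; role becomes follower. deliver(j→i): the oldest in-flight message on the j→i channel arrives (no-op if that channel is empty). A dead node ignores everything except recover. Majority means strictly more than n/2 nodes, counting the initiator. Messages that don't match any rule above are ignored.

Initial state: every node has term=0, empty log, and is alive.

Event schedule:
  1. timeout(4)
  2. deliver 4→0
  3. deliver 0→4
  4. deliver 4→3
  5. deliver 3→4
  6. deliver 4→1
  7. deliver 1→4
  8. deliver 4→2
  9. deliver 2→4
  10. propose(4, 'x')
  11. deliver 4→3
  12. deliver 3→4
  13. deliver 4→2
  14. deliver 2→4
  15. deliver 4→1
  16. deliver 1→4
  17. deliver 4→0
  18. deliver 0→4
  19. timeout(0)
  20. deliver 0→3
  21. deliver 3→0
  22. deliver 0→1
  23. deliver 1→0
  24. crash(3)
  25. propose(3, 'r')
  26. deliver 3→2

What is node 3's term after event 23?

[1] timeout(4) → N4(cand t1 [-])
[2] deliver 4→0 → N0(foll t1 [-])
[3] deliver 0→4 → ∅
[4] deliver 4→3 → N3(foll t1 [-])
[5] deliver 3→4 → N4(lead t1 [-])
[6] deliver 4→1 → N1(foll t1 [-])
[7] deliver 1→4 → ∅
[8] deliver 4→2 → N2(foll t1 [-])
[9] deliver 2→4 → ∅
[10] propose(4,'x') → N4(lead t1 [x])
[11] deliver 4→3 → N3(foll t1 [x])
[12] deliver 3→4 → ∅
[13] deliver 4→2 → N2(foll t1 [x])
[14] deliver 2→4 → ∅
[15] deliver 4→1 → N1(foll t1 [x])
[16] deliver 1→4 → ∅
[17] deliver 4→0 → N0(foll t1 [x])
[18] deliver 0→4 → ∅
[19] timeout(0) → N0(cand t2 [x])
[20] deliver 0→3 → N3(foll t2 [x])
[21] deliver 3→0 → ∅
[22] deliver 0→1 → N1(foll t2 [x])
[23] deliver 1→0 → N0(lead t2 [x])

2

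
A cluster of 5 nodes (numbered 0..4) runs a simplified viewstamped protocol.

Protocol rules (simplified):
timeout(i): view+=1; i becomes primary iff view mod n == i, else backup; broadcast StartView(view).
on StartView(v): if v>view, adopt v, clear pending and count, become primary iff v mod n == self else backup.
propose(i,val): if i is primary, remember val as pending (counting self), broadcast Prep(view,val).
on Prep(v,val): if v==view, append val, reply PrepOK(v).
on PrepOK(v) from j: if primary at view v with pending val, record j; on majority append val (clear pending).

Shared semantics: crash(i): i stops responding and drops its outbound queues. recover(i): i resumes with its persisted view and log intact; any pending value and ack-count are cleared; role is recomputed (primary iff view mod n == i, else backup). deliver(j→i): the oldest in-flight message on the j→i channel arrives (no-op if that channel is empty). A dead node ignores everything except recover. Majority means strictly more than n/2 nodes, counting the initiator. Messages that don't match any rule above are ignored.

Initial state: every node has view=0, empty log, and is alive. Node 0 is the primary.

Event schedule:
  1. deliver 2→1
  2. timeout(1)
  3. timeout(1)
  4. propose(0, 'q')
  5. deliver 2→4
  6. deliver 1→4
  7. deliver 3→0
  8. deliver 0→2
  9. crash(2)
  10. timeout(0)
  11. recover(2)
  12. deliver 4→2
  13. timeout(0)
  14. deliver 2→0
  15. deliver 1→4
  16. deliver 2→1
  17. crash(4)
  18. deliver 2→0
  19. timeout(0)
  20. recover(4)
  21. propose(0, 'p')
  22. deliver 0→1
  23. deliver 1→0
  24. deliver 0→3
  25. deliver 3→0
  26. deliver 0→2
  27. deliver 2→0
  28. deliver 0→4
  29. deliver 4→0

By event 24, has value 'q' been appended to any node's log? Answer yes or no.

e1 deliver 2→1: ·
e2 timeout(1): 1[prim,v=1,-]
e3 timeout(1): 1[back,v=2,-]
e4 propose(0,'q'): ·
e5 deliver 2→4: ·
e6 deliver 1→4: 4[back,v=1,-]
e7 deliver 3→0: ·
e8 deliver 0→2: 2[back,v=0,q]
e9 crash(2): 2[✗back,v=0,q]
e10 timeout(0): 0[back,v=1,-]
e11 recover(2): 2[back,v=0,q]
e12 deliver 4→2: ·
e13 timeout(0): 0[back,v=2,-]
e14 deliver 2→0: ·
e15 deliver 1→4: 4[back,v=2,-]
e16 deliver 2→1: ·
e17 crash(4): 4[✗back,v=2,-]
e18 deliver 2→0: ·
e19 timeout(0): 0[back,v=3,-]
e20 recover(4): 4[back,v=2,-]
e21 propose(0,'p'): ·
e22 deliver 0→1: ·
e23 deliver 1→0: ·
e24 deliver 0→3: 3[back,v=0,q]

yes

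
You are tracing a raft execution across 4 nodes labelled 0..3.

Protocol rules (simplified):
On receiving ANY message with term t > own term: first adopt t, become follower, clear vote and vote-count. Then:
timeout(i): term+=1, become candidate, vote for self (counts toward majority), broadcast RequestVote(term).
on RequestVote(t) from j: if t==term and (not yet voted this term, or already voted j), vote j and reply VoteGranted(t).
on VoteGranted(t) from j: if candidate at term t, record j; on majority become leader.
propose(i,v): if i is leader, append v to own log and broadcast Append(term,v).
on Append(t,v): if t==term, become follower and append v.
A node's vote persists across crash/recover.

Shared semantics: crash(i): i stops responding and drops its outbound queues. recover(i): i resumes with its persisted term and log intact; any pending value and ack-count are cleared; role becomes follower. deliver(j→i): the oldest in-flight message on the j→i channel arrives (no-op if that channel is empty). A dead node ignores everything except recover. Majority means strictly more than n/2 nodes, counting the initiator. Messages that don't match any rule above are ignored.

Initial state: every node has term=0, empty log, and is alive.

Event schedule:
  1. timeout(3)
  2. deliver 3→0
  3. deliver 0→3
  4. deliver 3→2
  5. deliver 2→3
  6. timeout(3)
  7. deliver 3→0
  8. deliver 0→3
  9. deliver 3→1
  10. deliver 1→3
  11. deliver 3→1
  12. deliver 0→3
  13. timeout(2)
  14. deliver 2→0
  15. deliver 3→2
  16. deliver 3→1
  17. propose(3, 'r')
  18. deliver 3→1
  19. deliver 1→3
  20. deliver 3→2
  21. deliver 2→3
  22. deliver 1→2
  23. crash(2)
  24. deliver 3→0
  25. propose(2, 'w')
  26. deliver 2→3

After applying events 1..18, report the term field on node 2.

2

after 1 — timeout(3): n3:cand/t1/[-]
after 2 — deliver 3→0: n0:foll/t1/[-]
after 3 — deliver 0→3: ·
after 4 — deliver 3→2: n2:foll/t1/[-]
after 5 — deliver 2→3: n3:lead/t1/[-]
after 6 — timeout(3): n3:cand/t2/[-]
after 7 — deliver 3→0: n0:foll/t2/[-]
after 8 — deliver 0→3: ·
after 9 — deliver 3→1: n1:foll/t1/[-]
after 10 — deliver 1→3: ·
after 11 — deliver 3→1: n1:foll/t2/[-]
after 12 — deliver 0→3: ·
after 13 — timeout(2): n2:cand/t2/[-]
after 14 — deliver 2→0: ·
after 15 — deliver 3→2: ·
after 16 — deliver 3→1: ·
after 17 — propose(3,'r'): ·
after 18 — deliver 3→1: ·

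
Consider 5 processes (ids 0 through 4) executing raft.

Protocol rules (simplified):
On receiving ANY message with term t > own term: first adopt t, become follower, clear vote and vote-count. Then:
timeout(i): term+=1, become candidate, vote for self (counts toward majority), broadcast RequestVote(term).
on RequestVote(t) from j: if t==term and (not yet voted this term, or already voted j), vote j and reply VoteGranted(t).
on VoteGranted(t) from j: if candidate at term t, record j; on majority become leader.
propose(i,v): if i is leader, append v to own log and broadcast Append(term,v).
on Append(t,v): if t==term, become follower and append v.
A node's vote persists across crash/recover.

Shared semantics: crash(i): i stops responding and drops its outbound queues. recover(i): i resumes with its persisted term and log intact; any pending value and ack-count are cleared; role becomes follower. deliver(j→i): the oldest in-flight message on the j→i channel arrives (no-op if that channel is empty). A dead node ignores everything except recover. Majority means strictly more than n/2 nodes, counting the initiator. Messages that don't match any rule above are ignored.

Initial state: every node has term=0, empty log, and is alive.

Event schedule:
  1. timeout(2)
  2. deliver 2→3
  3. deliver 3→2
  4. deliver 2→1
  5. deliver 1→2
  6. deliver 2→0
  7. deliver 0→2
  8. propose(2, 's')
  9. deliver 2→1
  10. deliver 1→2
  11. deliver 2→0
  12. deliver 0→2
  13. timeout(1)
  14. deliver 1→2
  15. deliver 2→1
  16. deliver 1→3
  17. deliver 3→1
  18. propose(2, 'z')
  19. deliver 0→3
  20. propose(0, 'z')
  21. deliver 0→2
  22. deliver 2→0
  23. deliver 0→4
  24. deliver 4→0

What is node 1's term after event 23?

2

after 1 — timeout(2): n2:cand/t1/[-]
after 2 — deliver 2→3: n3:foll/t1/[-]
after 3 — deliver 3→2: ·
after 4 — deliver 2→1: n1:foll/t1/[-]
after 5 — deliver 1→2: n2:lead/t1/[-]
after 6 — deliver 2→0: n0:foll/t1/[-]
after 7 — deliver 0→2: ·
after 8 — propose(2,'s'): n2:lead/t1/[s]
after 9 — deliver 2→1: n1:foll/t1/[s]
after 10 — deliver 1→2: ·
after 11 — deliver 2→0: n0:foll/t1/[s]
after 12 — deliver 0→2: ·
after 13 — timeout(1): n1:cand/t2/[s]
after 14 — deliver 1→2: n2:foll/t2/[s]
after 15 — deliver 2→1: ·
after 16 — deliver 1→3: n3:foll/t2/[-]
after 17 — deliver 3→1: n1:lead/t2/[s]
after 18 — propose(2,'z'): ·
after 19 — deliver 0→3: ·
after 20 — propose(0,'z'): ·
after 21 — deliver 0→2: ·
after 22 — deliver 2→0: ·
after 23 — deliver 0→4: ·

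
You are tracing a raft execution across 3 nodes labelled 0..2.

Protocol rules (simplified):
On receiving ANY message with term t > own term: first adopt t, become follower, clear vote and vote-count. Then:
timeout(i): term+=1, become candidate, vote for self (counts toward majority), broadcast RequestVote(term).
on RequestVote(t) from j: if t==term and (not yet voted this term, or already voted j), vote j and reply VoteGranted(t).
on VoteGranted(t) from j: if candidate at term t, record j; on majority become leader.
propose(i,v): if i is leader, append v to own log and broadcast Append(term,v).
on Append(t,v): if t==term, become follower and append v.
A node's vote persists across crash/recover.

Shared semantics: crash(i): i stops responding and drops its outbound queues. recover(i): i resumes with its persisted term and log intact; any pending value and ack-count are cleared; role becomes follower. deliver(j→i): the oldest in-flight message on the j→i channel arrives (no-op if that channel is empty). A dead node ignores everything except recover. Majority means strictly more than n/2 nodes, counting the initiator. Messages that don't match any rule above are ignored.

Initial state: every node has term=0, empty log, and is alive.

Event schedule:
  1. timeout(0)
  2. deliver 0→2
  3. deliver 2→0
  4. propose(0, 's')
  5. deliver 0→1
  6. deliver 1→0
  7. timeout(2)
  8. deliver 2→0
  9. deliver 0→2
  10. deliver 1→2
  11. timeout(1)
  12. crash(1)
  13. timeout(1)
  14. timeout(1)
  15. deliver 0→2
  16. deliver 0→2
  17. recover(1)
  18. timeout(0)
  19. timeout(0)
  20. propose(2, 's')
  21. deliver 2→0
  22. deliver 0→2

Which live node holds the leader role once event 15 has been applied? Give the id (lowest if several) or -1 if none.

step 1 timeout(0): 0={cand,t=1,log=-}
step 2 deliver 0→2: 2={foll,t=1,log=-}
step 3 deliver 2→0: 0={lead,t=1,log=-}
step 4 propose(0,'s'): 0={lead,t=1,log=s}
step 5 deliver 0→1: 1={foll,t=1,log=-}
step 6 deliver 1→0: —
step 7 timeout(2): 2={cand,t=2,log=-}
step 8 deliver 2→0: 0={foll,t=2,log=s}
step 9 deliver 0→2: —
step 10 deliver 1→2: —
step 11 timeout(1): 1={cand,t=2,log=-}
step 12 crash(1): 1={✗cand,t=2,log=-}
step 13 timeout(1): —
step 14 timeout(1): —
step 15 deliver 0→2: 2={lead,t=2,log=-}

2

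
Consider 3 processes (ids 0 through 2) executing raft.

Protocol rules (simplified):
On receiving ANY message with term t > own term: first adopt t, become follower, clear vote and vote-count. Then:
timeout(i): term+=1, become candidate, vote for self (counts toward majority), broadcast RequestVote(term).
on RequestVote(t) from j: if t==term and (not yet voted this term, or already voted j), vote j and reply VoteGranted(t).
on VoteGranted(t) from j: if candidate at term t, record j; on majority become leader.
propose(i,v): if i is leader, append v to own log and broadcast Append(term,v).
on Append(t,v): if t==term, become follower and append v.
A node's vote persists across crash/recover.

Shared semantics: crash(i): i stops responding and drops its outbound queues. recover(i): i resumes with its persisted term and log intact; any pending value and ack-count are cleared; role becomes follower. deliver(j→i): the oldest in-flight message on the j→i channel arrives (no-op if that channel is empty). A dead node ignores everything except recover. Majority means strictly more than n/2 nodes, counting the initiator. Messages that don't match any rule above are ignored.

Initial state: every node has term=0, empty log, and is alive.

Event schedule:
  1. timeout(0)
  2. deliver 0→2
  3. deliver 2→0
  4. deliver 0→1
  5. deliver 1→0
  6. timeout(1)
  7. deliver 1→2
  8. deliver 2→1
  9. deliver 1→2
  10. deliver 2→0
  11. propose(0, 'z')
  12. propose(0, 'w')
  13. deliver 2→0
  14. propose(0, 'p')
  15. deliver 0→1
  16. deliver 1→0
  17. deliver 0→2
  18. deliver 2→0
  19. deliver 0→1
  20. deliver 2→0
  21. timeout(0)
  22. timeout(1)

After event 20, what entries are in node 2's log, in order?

[1] timeout(0) → N0(cand t1 [-])
[2] deliver 0→2 → N2(foll t1 [-])
[3] deliver 2→0 → N0(lead t1 [-])
[4] deliver 0→1 → N1(foll t1 [-])
[5] deliver 1→0 → ∅
[6] timeout(1) → N1(cand t2 [-])
[7] deliver 1→2 → N2(foll t2 [-])
[8] deliver 2→1 → N1(lead t2 [-])
[9] deliver 1→2 → ∅
[10] deliver 2→0 → ∅
[11] propose(0,'z') → N0(lead t1 [z])
[12] propose(0,'w') → N0(lead t1 [z,w])
[13] deliver 2→0 → ∅
[14] propose(0,'p') → N0(lead t1 [z,w,p])
[15] deliver 0→1 → ∅
[16] deliver 1→0 → N0(foll t2 [z,w,p])
[17] deliver 0→2 → ∅
[18] deliver 2→0 → ∅
[19] deliver 0→1 → ∅
[20] deliver 2→0 → ∅

empty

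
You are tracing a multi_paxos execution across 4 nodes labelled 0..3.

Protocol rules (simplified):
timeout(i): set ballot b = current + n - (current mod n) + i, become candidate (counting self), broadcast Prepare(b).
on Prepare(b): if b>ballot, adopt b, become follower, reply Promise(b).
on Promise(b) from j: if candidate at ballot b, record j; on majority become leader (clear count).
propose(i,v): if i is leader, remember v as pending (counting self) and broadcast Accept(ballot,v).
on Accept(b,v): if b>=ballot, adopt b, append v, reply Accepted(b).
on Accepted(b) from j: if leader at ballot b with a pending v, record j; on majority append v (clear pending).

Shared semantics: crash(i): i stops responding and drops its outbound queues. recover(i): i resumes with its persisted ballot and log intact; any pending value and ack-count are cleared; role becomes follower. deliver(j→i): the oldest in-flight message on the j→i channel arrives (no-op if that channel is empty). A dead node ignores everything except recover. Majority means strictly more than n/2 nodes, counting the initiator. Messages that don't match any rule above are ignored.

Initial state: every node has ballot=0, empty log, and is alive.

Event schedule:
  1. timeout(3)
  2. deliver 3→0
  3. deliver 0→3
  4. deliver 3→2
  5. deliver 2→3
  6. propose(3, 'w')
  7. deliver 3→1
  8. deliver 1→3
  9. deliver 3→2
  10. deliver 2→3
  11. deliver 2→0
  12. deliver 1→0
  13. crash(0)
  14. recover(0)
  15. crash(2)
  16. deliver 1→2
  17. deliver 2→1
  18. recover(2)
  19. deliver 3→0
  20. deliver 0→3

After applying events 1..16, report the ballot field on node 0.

step 1 timeout(3): 3={cand,b=7,log=-}
step 2 deliver 3→0: 0={foll,b=7,log=-}
step 3 deliver 0→3: —
step 4 deliver 3→2: 2={foll,b=7,log=-}
step 5 deliver 2→3: 3={lead,b=7,log=-}
step 6 propose(3,'w'): —
step 7 deliver 3→1: 1={foll,b=7,log=-}
step 8 deliver 1→3: —
step 9 deliver 3→2: 2={foll,b=7,log=w}
step 10 deliver 2→3: —
step 11 deliver 2→0: —
step 12 deliver 1→0: —
step 13 crash(0): 0={✗foll,b=7,log=-}
step 14 recover(0): 0={foll,b=7,log=-}
step 15 crash(2): 2={✗foll,b=7,log=w}
step 16 deliver 1→2: —

7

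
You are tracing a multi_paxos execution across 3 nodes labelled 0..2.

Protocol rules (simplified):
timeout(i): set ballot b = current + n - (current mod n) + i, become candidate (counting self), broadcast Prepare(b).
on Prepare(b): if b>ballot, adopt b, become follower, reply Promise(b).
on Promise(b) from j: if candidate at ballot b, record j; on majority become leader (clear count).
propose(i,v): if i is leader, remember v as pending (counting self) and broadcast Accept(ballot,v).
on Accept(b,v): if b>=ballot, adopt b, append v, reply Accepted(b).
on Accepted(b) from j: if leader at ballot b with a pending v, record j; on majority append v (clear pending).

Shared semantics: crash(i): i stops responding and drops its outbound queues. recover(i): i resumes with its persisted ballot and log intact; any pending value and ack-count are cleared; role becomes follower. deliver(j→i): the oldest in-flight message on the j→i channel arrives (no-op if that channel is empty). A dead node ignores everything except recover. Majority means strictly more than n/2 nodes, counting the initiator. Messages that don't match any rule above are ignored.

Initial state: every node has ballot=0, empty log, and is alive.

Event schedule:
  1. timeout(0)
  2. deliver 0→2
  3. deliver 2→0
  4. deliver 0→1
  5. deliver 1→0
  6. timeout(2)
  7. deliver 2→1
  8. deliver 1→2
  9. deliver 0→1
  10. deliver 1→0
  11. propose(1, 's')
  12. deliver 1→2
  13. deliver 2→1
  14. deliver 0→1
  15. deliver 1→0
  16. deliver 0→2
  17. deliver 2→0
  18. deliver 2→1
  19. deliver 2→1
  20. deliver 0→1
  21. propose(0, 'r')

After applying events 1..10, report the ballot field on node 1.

after 1 — timeout(0): n0:cand/b3/[-]
after 2 — deliver 0→2: n2:foll/b3/[-]
after 3 — deliver 2→0: n0:lead/b3/[-]
after 4 — deliver 0→1: n1:foll/b3/[-]
after 5 — deliver 1→0: ·
after 6 — timeout(2): n2:cand/b8/[-]
after 7 — deliver 2→1: n1:foll/b8/[-]
after 8 — deliver 1→2: n2:lead/b8/[-]
after 9 — deliver 0→1: ·
after 10 — deliver 1→0: ·

8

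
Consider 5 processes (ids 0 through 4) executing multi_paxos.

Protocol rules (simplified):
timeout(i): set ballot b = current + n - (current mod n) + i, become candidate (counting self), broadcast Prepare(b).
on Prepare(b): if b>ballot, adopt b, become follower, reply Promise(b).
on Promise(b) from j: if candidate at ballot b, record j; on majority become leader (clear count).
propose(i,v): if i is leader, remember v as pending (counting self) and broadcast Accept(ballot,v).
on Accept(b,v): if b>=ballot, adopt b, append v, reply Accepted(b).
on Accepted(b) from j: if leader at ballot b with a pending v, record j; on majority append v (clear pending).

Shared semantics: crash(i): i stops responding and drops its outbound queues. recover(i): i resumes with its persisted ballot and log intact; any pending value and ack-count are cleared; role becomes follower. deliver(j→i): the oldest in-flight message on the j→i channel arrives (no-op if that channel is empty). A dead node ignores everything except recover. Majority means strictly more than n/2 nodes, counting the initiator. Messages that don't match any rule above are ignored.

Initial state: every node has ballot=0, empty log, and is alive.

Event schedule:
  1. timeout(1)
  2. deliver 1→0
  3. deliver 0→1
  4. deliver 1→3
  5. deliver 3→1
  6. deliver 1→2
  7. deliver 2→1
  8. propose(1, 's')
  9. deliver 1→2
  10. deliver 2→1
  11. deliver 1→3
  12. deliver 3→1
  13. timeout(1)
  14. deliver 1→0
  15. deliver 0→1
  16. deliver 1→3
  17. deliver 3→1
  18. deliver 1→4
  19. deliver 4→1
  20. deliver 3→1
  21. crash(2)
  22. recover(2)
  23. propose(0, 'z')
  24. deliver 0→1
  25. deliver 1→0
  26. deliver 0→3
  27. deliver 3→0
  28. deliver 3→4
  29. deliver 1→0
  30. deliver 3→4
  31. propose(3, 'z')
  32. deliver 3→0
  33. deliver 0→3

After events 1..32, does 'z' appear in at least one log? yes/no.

no

1. timeout(1):  <1:cand b6 ->
2. deliver 1→0:  <0:foll b6 ->
3. deliver 0→1:  nop
4. deliver 1→3:  <3:foll b6 ->
5. deliver 3→1:  <1:lead b6 ->
6. deliver 1→2:  <2:foll b6 ->
7. deliver 2→1:  nop
8. propose(1,'s'):  nop
9. deliver 1→2:  <2:foll b6 s>
10. deliver 2→1:  nop
11. deliver 1→3:  <3:foll b6 s>
12. deliver 3→1:  <1:lead b6 s>
13. timeout(1):  <1:cand b11 s>
14. deliver 1→0:  <0:foll b6 s>
15. deliver 0→1:  nop
16. deliver 1→3:  <3:foll b11 s>
17. deliver 3→1:  nop
18. deliver 1→4:  <4:foll b6 ->
19. deliver 4→1:  nop
20. deliver 3→1:  nop
21. crash(2):  <2:✗foll b6 s>
22. recover(2):  <2:foll b6 s>
23. propose(0,'z'):  nop
24. deliver 0→1:  nop
25. deliver 1→0:  <0:foll b11 s>
26. deliver 0→3:  nop
27. deliver 3→0:  nop
28. deliver 3→4:  nop
29. deliver 1→0:  nop
30. deliver 3→4:  nop
31. propose(3,'z'):  nop
32. deliver 3→0:  nop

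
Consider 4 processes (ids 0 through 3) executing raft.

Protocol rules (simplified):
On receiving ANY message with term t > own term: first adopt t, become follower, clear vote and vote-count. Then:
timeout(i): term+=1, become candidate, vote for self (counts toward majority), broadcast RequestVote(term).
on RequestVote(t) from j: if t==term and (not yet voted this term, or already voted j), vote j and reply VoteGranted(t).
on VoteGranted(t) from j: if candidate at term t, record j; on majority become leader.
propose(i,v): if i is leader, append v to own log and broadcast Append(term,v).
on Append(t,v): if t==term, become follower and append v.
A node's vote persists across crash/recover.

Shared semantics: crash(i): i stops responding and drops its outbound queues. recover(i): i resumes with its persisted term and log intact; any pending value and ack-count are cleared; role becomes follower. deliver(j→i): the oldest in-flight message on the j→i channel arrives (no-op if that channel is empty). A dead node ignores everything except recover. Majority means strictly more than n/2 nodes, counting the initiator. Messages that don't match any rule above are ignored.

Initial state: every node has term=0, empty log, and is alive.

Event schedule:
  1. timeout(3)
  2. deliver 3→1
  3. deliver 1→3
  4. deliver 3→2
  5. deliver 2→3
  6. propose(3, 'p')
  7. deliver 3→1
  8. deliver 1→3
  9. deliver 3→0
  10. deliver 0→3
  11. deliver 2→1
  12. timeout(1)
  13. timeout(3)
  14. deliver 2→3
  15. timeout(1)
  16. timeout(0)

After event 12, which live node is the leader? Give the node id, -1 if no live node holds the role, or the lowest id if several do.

1. timeout(3):  <3:cand t1 ->
2. deliver 3→1:  <1:foll t1 ->
3. deliver 1→3:  nop
4. deliver 3→2:  <2:foll t1 ->
5. deliver 2→3:  <3:lead t1 ->
6. propose(3,'p'):  <3:lead t1 p>
7. deliver 3→1:  <1:foll t1 p>
8. deliver 1→3:  nop
9. deliver 3→0:  <0:foll t1 ->
10. deliver 0→3:  nop
11. deliver 2→1:  nop
12. timeout(1):  <1:cand t2 p>

3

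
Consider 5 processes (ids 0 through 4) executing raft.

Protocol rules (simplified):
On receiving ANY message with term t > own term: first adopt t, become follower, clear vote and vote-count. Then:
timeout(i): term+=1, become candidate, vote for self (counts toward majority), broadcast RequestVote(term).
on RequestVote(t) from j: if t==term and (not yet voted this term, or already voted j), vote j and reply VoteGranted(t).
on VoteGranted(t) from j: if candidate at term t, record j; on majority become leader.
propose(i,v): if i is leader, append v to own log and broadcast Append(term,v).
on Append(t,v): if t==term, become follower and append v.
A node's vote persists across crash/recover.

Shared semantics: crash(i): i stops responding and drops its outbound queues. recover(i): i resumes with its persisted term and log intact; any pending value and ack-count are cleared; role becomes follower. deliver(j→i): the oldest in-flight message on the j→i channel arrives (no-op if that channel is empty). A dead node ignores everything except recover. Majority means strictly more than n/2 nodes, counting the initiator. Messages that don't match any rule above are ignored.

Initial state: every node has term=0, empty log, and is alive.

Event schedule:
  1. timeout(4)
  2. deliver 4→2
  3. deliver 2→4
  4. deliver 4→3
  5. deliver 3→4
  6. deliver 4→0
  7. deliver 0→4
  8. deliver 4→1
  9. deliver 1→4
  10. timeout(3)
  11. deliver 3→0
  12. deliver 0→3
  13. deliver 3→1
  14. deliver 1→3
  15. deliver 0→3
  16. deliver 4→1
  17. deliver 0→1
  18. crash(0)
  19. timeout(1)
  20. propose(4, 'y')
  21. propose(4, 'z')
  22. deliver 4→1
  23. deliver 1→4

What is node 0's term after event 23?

2

step 1 timeout(4): 4={cand,t=1,log=-}
step 2 deliver 4→2: 2={foll,t=1,log=-}
step 3 deliver 2→4: —
step 4 deliver 4→3: 3={foll,t=1,log=-}
step 5 deliver 3→4: 4={lead,t=1,log=-}
step 6 deliver 4→0: 0={foll,t=1,log=-}
step 7 deliver 0→4: —
step 8 deliver 4→1: 1={foll,t=1,log=-}
step 9 deliver 1→4: —
step 10 timeout(3): 3={cand,t=2,log=-}
step 11 deliver 3→0: 0={foll,t=2,log=-}
step 12 deliver 0→3: —
step 13 deliver 3→1: 1={foll,t=2,log=-}
step 14 deliver 1→3: 3={lead,t=2,log=-}
step 15 deliver 0→3: —
step 16 deliver 4→1: —
step 17 deliver 0→1: —
step 18 crash(0): 0={✗foll,t=2,log=-}
step 19 timeout(1): 1={cand,t=3,log=-}
step 20 propose(4,'y'): 4={lead,t=1,log=y}
step 21 propose(4,'z'): 4={lead,t=1,log=y,z}
step 22 deliver 4→1: —
step 23 deliver 1→4: 4={foll,t=3,log=y,z}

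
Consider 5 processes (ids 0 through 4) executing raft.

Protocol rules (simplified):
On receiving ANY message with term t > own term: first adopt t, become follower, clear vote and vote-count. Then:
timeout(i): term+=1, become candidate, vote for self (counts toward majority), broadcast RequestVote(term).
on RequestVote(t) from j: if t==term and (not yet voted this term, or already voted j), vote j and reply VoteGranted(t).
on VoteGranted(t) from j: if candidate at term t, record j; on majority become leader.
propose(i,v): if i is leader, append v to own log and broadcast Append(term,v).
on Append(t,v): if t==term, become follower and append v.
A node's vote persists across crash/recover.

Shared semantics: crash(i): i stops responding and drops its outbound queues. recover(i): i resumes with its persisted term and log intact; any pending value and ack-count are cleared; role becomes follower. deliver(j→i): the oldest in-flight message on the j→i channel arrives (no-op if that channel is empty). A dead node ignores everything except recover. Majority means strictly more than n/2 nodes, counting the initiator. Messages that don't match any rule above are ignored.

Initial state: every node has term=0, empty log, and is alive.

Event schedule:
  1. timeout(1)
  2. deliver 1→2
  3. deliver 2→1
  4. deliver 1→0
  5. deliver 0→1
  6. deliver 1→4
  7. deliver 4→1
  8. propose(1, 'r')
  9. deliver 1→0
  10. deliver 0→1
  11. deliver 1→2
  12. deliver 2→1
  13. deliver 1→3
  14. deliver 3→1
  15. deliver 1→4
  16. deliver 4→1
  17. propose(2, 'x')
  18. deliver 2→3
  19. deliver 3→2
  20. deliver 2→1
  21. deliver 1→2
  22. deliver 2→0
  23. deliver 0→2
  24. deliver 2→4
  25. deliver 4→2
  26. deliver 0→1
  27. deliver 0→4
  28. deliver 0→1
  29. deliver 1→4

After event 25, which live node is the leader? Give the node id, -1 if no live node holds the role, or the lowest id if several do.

e1 timeout(1): 1[cand,t=1,-]
e2 deliver 1→2: 2[foll,t=1,-]
e3 deliver 2→1: ·
e4 deliver 1→0: 0[foll,t=1,-]
e5 deliver 0→1: 1[lead,t=1,-]
e6 deliver 1→4: 4[foll,t=1,-]
e7 deliver 4→1: ·
e8 propose(1,'r'): 1[lead,t=1,r]
e9 deliver 1→0: 0[foll,t=1,r]
e10 deliver 0→1: ·
e11 deliver 1→2: 2[foll,t=1,r]
e12 deliver 2→1: ·
e13 deliver 1→3: 3[foll,t=1,-]
e14 deliver 3→1: ·
e15 deliver 1→4: 4[foll,t=1,r]
e16 deliver 4→1: ·
e17 propose(2,'x'): ·
e18 deliver 2→3: ·
e19 deliver 3→2: ·
e20 deliver 2→1: ·
e21 deliver 1→2: ·
e22 deliver 2→0: ·
e23 deliver 0→2: ·
e24 deliver 2→4: ·
e25 deliver 4→2: ·

1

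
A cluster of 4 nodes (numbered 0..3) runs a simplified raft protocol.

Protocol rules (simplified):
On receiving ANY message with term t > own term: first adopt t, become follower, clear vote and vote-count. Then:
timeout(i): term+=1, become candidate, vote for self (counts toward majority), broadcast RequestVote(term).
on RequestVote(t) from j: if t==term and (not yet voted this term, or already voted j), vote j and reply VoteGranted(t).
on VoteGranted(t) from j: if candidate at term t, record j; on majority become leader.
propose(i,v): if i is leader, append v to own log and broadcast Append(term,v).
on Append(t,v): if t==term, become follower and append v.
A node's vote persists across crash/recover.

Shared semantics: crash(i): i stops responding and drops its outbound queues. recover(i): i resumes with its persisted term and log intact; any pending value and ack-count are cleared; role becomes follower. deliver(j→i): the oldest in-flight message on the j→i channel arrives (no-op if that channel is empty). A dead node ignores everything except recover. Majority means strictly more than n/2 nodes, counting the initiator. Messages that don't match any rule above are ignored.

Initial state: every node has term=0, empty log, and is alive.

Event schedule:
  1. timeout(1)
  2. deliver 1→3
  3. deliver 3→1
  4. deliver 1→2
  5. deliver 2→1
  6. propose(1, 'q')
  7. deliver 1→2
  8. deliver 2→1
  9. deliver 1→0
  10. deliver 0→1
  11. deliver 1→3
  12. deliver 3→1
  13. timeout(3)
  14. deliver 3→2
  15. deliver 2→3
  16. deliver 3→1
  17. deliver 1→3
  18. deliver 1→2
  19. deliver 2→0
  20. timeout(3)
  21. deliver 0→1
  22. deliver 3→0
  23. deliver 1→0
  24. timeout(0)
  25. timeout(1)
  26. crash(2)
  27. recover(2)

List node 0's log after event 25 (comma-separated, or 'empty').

[1] timeout(1) → N1(cand t1 [-])
[2] deliver 1→3 → N3(foll t1 [-])
[3] deliver 3→1 → ∅
[4] deliver 1→2 → N2(foll t1 [-])
[5] deliver 2→1 → N1(lead t1 [-])
[6] propose(1,'q') → N1(lead t1 [q])
[7] deliver 1→2 → N2(foll t1 [q])
[8] deliver 2→1 → ∅
[9] deliver 1→0 → N0(foll t1 [-])
[10] deliver 0→1 → ∅
[11] deliver 1→3 → N3(foll t1 [q])
[12] deliver 3→1 → ∅
[13] timeout(3) → N3(cand t2 [q])
[14] deliver 3→2 → N2(foll t2 [q])
[15] deliver 2→3 → ∅
[16] deliver 3→1 → N1(foll t2 [q])
[17] deliver 1→3 → N3(lead t2 [q])
[18] deliver 1→2 → ∅
[19] deliver 2→0 → ∅
[20] timeout(3) → N3(cand t3 [q])
[21] deliver 0→1 → ∅
[22] deliver 3→0 → N0(foll t2 [-])
[23] deliver 1→0 → ∅
[24] timeout(0) → N0(cand t3 [-])
[25] timeout(1) → N1(cand t3 [q])

empty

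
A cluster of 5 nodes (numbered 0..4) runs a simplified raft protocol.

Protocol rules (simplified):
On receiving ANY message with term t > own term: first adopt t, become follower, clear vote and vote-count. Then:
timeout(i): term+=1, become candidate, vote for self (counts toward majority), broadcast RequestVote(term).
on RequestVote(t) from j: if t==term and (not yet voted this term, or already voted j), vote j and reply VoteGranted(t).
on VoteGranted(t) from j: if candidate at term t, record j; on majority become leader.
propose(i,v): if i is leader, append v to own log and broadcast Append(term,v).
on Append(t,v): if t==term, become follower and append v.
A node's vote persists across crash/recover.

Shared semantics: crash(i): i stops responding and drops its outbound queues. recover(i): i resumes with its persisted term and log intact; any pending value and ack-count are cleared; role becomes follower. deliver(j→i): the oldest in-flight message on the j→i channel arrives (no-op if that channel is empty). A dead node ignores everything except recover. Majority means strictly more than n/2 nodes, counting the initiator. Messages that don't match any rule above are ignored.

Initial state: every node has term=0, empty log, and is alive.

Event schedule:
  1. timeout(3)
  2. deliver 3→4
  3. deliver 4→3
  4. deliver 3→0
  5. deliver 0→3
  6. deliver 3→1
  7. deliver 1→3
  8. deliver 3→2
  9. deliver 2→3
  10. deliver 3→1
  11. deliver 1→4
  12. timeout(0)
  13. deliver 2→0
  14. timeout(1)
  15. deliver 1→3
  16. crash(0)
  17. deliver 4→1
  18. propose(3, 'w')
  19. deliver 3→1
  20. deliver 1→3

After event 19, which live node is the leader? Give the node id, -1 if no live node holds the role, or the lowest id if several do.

-1

1. timeout(3):  <3:cand t1 ->
2. deliver 3→4:  <4:foll t1 ->
3. deliver 4→3:  nop
4. deliver 3→0:  <0:foll t1 ->
5. deliver 0→3:  <3:lead t1 ->
6. deliver 3→1:  <1:foll t1 ->
7. deliver 1→3:  nop
8. deliver 3→2:  <2:foll t1 ->
9. deliver 2→3:  nop
10. deliver 3→1:  nop
11. deliver 1→4:  nop
12. timeout(0):  <0:cand t2 ->
13. deliver 2→0:  nop
14. timeout(1):  <1:cand t2 ->
15. deliver 1→3:  <3:foll t2 ->
16. crash(0):  <0:✗cand t2 ->
17. deliver 4→1:  nop
18. propose(3,'w'):  nop
19. deliver 3→1:  nop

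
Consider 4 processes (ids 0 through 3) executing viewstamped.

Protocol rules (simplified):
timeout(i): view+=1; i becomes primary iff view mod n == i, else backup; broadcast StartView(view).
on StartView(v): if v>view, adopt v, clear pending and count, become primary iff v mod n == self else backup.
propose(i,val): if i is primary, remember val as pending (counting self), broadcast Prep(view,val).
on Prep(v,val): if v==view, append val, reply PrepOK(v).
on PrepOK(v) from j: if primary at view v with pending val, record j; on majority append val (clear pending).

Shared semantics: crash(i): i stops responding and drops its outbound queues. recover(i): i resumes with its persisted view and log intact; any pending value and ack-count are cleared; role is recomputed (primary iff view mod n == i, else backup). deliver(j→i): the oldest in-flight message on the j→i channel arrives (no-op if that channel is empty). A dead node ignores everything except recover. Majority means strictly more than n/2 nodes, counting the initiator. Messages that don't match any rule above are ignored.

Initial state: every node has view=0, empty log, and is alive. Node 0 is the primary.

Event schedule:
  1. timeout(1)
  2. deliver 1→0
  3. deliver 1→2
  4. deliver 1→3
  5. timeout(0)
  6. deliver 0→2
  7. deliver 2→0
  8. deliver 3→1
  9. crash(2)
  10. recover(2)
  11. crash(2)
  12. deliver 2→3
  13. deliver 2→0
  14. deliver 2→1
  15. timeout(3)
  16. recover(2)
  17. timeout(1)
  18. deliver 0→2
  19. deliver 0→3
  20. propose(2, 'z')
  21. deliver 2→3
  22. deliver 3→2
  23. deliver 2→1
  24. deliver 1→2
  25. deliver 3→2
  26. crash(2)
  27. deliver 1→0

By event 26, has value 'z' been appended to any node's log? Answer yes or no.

yes

e1 timeout(1): 1[prim,v=1,-]
e2 deliver 1→0: 0[back,v=1,-]
e3 deliver 1→2: 2[back,v=1,-]
e4 deliver 1→3: 3[back,v=1,-]
e5 timeout(0): 0[back,v=2,-]
e6 deliver 0→2: 2[prim,v=2,-]
e7 deliver 2→0: ·
e8 deliver 3→1: ·
e9 crash(2): 2[✗prim,v=2,-]
e10 recover(2): 2[prim,v=2,-]
e11 crash(2): 2[✗prim,v=2,-]
e12 deliver 2→3: ·
e13 deliver 2→0: ·
e14 deliver 2→1: ·
e15 timeout(3): 3[back,v=2,-]
e16 recover(2): 2[prim,v=2,-]
e17 timeout(1): 1[back,v=2,-]
e18 deliver 0→2: ·
e19 deliver 0→3: ·
e20 propose(2,'z'): ·
e21 deliver 2→3: 3[back,v=2,z]
e22 deliver 3→2: ·
e23 deliver 2→1: 1[back,v=2,z]
e24 deliver 1→2: ·
e25 deliver 3→2: ·
e26 crash(2): 2[✗prim,v=2,-]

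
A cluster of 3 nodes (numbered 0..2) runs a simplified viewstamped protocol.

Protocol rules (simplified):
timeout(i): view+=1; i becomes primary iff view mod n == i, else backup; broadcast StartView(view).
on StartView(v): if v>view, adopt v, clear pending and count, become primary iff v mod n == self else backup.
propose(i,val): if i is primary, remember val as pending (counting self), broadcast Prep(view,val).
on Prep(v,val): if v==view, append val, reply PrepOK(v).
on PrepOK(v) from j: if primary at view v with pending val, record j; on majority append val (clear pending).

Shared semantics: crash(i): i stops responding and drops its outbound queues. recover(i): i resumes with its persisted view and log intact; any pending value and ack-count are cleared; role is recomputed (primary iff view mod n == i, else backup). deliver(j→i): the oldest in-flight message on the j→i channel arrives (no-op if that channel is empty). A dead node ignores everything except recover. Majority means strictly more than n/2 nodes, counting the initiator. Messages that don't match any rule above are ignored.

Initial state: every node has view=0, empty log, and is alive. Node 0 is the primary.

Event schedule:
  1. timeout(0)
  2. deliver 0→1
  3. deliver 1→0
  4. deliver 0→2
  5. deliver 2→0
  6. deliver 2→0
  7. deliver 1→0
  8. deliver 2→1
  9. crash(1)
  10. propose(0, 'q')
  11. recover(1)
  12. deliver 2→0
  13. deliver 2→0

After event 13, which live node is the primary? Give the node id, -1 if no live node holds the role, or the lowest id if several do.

1

step 1 timeout(0): 0={back,v=1,log=-}
step 2 deliver 0→1: 1={prim,v=1,log=-}
step 3 deliver 1→0: —
step 4 deliver 0→2: 2={back,v=1,log=-}
step 5 deliver 2→0: —
step 6 deliver 2→0: —
step 7 deliver 1→0: —
step 8 deliver 2→1: —
step 9 crash(1): 1={✗prim,v=1,log=-}
step 10 propose(0,'q'): —
step 11 recover(1): 1={prim,v=1,log=-}
step 12 deliver 2→0: —
step 13 deliver 2→0: —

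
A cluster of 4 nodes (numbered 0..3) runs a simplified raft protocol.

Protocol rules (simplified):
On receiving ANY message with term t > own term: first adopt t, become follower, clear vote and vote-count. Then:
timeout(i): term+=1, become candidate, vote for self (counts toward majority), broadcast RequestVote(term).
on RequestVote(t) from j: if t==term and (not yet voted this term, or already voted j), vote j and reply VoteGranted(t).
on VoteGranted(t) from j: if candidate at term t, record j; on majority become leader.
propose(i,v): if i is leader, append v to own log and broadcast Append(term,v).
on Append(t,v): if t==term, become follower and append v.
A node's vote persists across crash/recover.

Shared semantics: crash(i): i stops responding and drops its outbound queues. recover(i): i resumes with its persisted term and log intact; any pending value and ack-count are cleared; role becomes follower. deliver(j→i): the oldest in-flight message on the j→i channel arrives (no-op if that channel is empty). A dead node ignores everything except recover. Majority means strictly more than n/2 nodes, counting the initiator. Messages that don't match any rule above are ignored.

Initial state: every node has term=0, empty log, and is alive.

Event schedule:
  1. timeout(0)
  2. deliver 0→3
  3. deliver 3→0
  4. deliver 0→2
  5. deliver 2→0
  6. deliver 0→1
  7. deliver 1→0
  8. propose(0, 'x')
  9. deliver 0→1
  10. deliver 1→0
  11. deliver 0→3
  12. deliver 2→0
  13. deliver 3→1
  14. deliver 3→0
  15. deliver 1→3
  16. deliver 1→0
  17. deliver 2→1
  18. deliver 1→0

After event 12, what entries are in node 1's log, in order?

e1 timeout(0): 0[cand,t=1,-]
e2 deliver 0→3: 3[foll,t=1,-]
e3 deliver 3→0: ·
e4 deliver 0→2: 2[foll,t=1,-]
e5 deliver 2→0: 0[lead,t=1,-]
e6 deliver 0→1: 1[foll,t=1,-]
e7 deliver 1→0: ·
e8 propose(0,'x'): 0[lead,t=1,x]
e9 deliver 0→1: 1[foll,t=1,x]
e10 deliver 1→0: ·
e11 deliver 0→3: 3[foll,t=1,x]
e12 deliver 2→0: ·

x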